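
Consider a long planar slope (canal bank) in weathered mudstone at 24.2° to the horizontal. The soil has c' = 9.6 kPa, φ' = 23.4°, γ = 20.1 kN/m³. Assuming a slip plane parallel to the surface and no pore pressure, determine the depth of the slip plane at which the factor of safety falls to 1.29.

z = 3.91 m

Setting FS = 1.29 in FS = [c' + γz cos²β tanφ'] / [γz sinβ cosβ] and solving for z:
z = c' / [γ cosβ (FS·sinβ − cosβ·tanφ')]
  = 9.6 / [20.1·cos24.2°·(1.29·sin24.2° − cos24.2°·tan23.4°)]
  = 9.6 / [20.1·0.9121·(1.29·0.4099 − 0.9121·0.4327)]
  = 9.6 / 2.4584 = 3.905 m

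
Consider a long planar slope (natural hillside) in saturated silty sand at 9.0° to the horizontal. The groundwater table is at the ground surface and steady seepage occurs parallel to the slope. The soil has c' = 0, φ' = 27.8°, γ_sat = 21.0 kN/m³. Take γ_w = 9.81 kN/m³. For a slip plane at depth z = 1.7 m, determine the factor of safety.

FS = 1.77

With seepage parallel to the slope and the water table at the surface, the effective normal stress on the slip plane uses the buoyant unit weight γ' = γ_sat − γ_w while the driving shear stress uses γ_sat:
FS = [c' + γ' z cos²β tanφ'] / [γ_sat z sinβ cosβ]
(For c' = 0 this reduces to FS = (γ'/γ_sat)·tanφ'/tanβ.)
γ' = 21.0 − 9.81 = 11.19 kN/m³
Numerator = 0.0 + 11.19·1.7·cos²9.0°·tan27.8° = 0.0 + 11.19·1.7·0.9755·0.5272 = 9.784 kPa
Denominator = 21.0·1.7·sin9.0°·cos9.0° = 21.0·1.7·0.1564·0.9877 = 5.516 kPa
FS = 9.784 / 5.516 = 1.774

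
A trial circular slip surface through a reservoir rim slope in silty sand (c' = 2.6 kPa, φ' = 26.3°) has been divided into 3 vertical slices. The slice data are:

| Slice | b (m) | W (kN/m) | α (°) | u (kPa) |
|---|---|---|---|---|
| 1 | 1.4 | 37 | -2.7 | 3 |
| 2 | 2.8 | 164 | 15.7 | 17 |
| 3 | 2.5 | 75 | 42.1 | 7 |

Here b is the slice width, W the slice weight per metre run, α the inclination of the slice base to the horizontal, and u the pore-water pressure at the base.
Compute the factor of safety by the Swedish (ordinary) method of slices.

Ordinary method of slices: FS = Σ[c'·Δl_i + (W_i cosα_i − u_i·Δl_i)·tanφ'] / Σ W_i sinα_i, with Δl_i = b_i / cosα_i.
Slice 1: Δl = 1.4/cos(-2.7°) = 1.402 m; N'_1 = 37·cos(-2.7°) − 3·1.402 = 32.8; c'Δl = 3.64; W sinα = -1.7
Slice 2: Δl = 2.8/cos15.7° = 2.909 m; N'_2 = 164·cos15.7° − 17·2.909 = 108.4; c'Δl = 7.56; W sinα = 44.4
Slice 3: Δl = 2.5/cos42.1° = 3.369 m; N'_3 = 75·cos42.1° − 7·3.369 = 32.1; c'Δl = 8.76; W sinα = 50.3
Σc'Δl = 20.0 kN/m; ΣN' = 173.3 kN/m; ΣW sinα = 92.9 kN/m
Resisting = 20.0 + 173.3·tan26.3° = 20.0 + 85.6 = 105.6 kN/m
FS = 105.6 / 92.9 = 1.136

FS = 1.14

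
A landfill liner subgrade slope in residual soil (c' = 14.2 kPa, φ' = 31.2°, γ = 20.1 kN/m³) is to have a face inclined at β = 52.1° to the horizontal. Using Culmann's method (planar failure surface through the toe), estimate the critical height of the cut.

H_c = 28.99 m

Culmann's analysis gives the critical failure plane at α_cr = (β + φ')/2 = (52.1 + 31.2)/2 = 41.6°, and the critical height
H_c = (4c'/γ) · sinβ cosφ' / [1 − cos(β − φ')]
    = (4·14.2/20.1) · sin52.1°·cos31.2° / [1 − cos(20.9°)]
    = 2.826 · 0.7891·0.8554 / [1 − 0.9342]
    = 2.826 · 0.6750 / 0.0658
    = 28.99 m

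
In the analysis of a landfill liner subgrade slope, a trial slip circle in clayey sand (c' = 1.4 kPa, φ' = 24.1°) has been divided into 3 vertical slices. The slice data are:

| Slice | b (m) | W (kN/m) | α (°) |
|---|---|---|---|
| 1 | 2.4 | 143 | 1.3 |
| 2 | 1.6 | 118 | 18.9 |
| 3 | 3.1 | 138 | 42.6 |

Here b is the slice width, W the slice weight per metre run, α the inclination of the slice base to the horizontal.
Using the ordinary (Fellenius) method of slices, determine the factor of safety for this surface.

FS = 1.27

Ordinary method of slices: FS = Σ[c'·Δl_i + (W_i cosα_i)·tanφ'] / Σ W_i sinα_i, with Δl_i = b_i / cosα_i.
Slice 1: Δl = 2.4/cos1.3° = 2.401 m; N'_1 = 143·cos1.3° = 143.0; c'Δl = 3.36; W sinα = 3.2
Slice 2: Δl = 1.6/cos18.9° = 1.691 m; N'_2 = 118·cos18.9° = 111.6; c'Δl = 2.37; W sinα = 38.2
Slice 3: Δl = 3.1/cos42.6° = 4.211 m; N'_3 = 138·cos42.6° = 101.6; c'Δl = 5.90; W sinα = 93.4
Σc'Δl = 11.6 kN/m; ΣN' = 356.2 kN/m; ΣW sinα = 134.9 kN/m
Resisting = 11.6 + 356.2·tan24.1° = 11.6 + 159.3 = 171.0 kN/m
FS = 171.0 / 134.9 = 1.267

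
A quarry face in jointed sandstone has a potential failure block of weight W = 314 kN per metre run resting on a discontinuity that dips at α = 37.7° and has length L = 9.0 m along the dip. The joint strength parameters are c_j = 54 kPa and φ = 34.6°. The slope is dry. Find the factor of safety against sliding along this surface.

Resolving the block weight along and normal to the plane and applying the Mohr–Coulomb strength on the joint:
N' = W cosα = 314·cos37.7° = 248.4 kN/m
Driving force T = W sinα = 314·sin37.7° = 192.0 kN/m
Resisting force R = c_j·L + N'·tanφ = 54·9.0 + 248.4·tan34.6° = 486.0 + 171.4 = 657.4 kN/m
FS = R / T = 657.4 / 192.0 = 3.424

FS = 3.42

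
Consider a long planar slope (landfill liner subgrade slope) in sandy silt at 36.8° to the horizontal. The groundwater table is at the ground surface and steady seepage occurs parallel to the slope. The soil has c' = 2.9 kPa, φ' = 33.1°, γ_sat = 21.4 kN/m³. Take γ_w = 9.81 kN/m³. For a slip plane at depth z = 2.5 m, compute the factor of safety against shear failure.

With seepage parallel to the slope and the water table at the surface, the effective normal stress on the slip plane uses the buoyant unit weight γ' = γ_sat − γ_w while the driving shear stress uses γ_sat:
FS = [c' + γ' z cos²β tanφ'] / [γ_sat z sinβ cosβ]
γ' = 21.4 − 9.81 = 11.59 kN/m³
Numerator = 2.9 + 11.59·2.5·cos²36.8°·tan33.1° = 2.9 + 11.59·2.5·0.6412·0.6519 = 15.011 kPa
Denominator = 21.4·2.5·sin36.8°·cos36.8° = 21.4·2.5·0.5990·0.8007 = 25.662 kPa
FS = 15.011 / 25.662 = 0.585

FS = 0.58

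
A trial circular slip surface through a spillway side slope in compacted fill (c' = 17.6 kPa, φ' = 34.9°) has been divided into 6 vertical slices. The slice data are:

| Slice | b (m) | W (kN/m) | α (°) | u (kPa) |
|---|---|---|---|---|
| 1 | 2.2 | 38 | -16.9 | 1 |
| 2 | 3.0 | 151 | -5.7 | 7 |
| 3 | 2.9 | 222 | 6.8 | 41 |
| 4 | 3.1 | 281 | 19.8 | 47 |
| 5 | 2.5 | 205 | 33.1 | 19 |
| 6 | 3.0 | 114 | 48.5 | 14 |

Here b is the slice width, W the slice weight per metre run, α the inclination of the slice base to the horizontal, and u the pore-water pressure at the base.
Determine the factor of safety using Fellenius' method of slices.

Ordinary method of slices: FS = Σ[c'·Δl_i + (W_i cosα_i − u_i·Δl_i)·tanφ'] / Σ W_i sinα_i, with Δl_i = b_i / cosα_i.
Slice 1: Δl = 2.2/cos(-16.9°) = 2.299 m; N'_1 = 38·cos(-16.9°) − 1·2.299 = 34.1; c'Δl = 40.47; W sinα = -11.0
Slice 2: Δl = 3.0/cos(-5.7°) = 3.015 m; N'_2 = 151·cos(-5.7°) − 7·3.015 = 129.1; c'Δl = 53.06; W sinα = -15.0
Slice 3: Δl = 2.9/cos6.8° = 2.921 m; N'_3 = 222·cos6.8° − 41·2.921 = 100.7; c'Δl = 51.40; W sinα = 26.3
Slice 4: Δl = 3.1/cos19.8° = 3.295 m; N'_4 = 281·cos19.8° − 47·3.295 = 109.5; c'Δl = 57.99; W sinα = 95.2
Slice 5: Δl = 2.5/cos33.1° = 2.984 m; N'_5 = 205·cos33.1° − 19·2.984 = 115.0; c'Δl = 52.52; W sinα = 112.0
Slice 6: Δl = 3.0/cos48.5° = 4.527 m; N'_6 = 114·cos48.5° − 14·4.527 = 12.2; c'Δl = 79.68; W sinα = 85.4
Σc'Δl = 335.1 kN/m; ΣN' = 500.6 kN/m; ΣW sinα = 292.8 kN/m
Resisting = 335.1 + 500.6·tan34.9° = 335.1 + 349.2 = 684.4 kN/m
FS = 684.4 / 292.8 = 2.338

FS = 2.34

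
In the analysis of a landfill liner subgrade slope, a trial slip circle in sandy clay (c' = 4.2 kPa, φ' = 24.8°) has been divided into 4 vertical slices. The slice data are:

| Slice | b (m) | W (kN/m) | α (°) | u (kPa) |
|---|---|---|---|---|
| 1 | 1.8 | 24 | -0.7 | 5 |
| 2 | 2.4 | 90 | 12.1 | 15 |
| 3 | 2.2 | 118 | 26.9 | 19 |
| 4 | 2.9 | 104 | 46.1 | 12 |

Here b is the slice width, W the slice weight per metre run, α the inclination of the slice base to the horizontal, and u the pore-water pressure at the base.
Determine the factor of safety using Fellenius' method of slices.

FS = 0.77

Ordinary method of slices: FS = Σ[c'·Δl_i + (W_i cosα_i − u_i·Δl_i)·tanφ'] / Σ W_i sinα_i, with Δl_i = b_i / cosα_i.
Slice 1: Δl = 1.8/cos(-0.7°) = 1.800 m; N'_1 = 24·cos(-0.7°) − 5·1.800 = 15.0; c'Δl = 7.56; W sinα = -0.3
Slice 2: Δl = 2.4/cos12.1° = 2.455 m; N'_2 = 90·cos12.1° − 15·2.455 = 51.2; c'Δl = 10.31; W sinα = 18.9
Slice 3: Δl = 2.2/cos26.9° = 2.467 m; N'_3 = 118·cos26.9° − 19·2.467 = 58.4; c'Δl = 10.36; W sinα = 53.4
Slice 4: Δl = 2.9/cos46.1° = 4.182 m; N'_4 = 104·cos46.1° − 12·4.182 = 21.9; c'Δl = 17.57; W sinα = 74.9
Σc'Δl = 45.8 kN/m; ΣN' = 146.5 kN/m; ΣW sinα = 146.9 kN/m
Resisting = 45.8 + 146.5·tan24.8° = 45.8 + 67.7 = 113.5 kN/m
FS = 113.5 / 146.9 = 0.772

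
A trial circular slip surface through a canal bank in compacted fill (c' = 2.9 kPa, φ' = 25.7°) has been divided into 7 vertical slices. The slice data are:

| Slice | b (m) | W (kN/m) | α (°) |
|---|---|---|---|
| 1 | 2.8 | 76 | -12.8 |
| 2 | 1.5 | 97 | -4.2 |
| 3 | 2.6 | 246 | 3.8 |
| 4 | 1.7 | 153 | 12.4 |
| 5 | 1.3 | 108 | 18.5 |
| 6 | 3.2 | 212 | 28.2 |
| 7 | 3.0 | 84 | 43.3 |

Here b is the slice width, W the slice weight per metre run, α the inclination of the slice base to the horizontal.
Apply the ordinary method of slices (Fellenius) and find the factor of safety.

Ordinary method of slices: FS = Σ[c'·Δl_i + (W_i cosα_i)·tanφ'] / Σ W_i sinα_i, with Δl_i = b_i / cosα_i.
Slice 1: Δl = 2.8/cos(-12.8°) = 2.871 m; N'_1 = 76·cos(-12.8°) = 74.1; c'Δl = 8.33; W sinα = -16.8
Slice 2: Δl = 1.5/cos(-4.2°) = 1.504 m; N'_2 = 97·cos(-4.2°) = 96.7; c'Δl = 4.36; W sinα = -7.1
Slice 3: Δl = 2.6/cos3.8° = 2.606 m; N'_3 = 246·cos3.8° = 245.5; c'Δl = 7.56; W sinα = 16.3
Slice 4: Δl = 1.7/cos12.4° = 1.741 m; N'_4 = 153·cos12.4° = 149.4; c'Δl = 5.05; W sinα = 32.9
Slice 5: Δl = 1.3/cos18.5° = 1.371 m; N'_5 = 108·cos18.5° = 102.4; c'Δl = 3.98; W sinα = 34.3
Slice 6: Δl = 3.2/cos28.2° = 3.631 m; N'_6 = 212·cos28.2° = 186.8; c'Δl = 10.53; W sinα = 100.2
Slice 7: Δl = 3.0/cos43.3° = 4.122 m; N'_7 = 84·cos43.3° = 61.1; c'Δl = 11.95; W sinα = 57.6
Σc'Δl = 51.8 kN/m; ΣN' = 916.1 kN/m; ΣW sinα = 217.3 kN/m
Resisting = 51.8 + 916.1·tan25.7° = 51.8 + 440.9 = 492.7 kN/m
FS = 492.7 / 217.3 = 2.267

FS = 2.27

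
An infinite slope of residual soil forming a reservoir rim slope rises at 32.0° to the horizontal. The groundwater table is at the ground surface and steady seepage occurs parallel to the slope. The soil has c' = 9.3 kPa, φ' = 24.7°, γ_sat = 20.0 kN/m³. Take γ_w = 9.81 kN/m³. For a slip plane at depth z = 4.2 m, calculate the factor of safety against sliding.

With seepage parallel to the slope and the water table at the surface, the effective normal stress on the slip plane uses the buoyant unit weight γ' = γ_sat − γ_w while the driving shear stress uses γ_sat:
FS = [c' + γ' z cos²β tanφ'] / [γ_sat z sinβ cosβ]
γ' = 20.0 − 9.81 = 10.19 kN/m³
Numerator = 9.3 + 10.19·4.2·cos²32.0°·tan24.7° = 9.3 + 10.19·4.2·0.7192·0.4599 = 23.457 kPa
Denominator = 20.0·4.2·sin32.0°·cos32.0° = 20.0·4.2·0.5299·0.8480 = 37.749 kPa
FS = 23.457 / 37.749 = 0.621

FS = 0.62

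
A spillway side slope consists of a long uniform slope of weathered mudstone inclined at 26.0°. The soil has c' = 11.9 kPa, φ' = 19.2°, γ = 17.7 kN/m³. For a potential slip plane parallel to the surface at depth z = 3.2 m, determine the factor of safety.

For an infinite slope with a slip plane parallel to the surface (no pore pressure): FS = [c' + γz cos²β tanφ'] / [γz sinβ cosβ].
γz = 17.7·3.2 = 56.64 kN/m²
Numerator = 11.9 + 56.64·cos²26.0°·tan19.2° = 11.9 + 56.64·0.8078·0.3482 = 27.834 kPa
Denominator = 56.64·sin26.0°·cos26.0° = 56.64·0.4384·0.8988 = 22.316 kPa
FS = 27.834 / 22.316 = 1.247

FS = 1.25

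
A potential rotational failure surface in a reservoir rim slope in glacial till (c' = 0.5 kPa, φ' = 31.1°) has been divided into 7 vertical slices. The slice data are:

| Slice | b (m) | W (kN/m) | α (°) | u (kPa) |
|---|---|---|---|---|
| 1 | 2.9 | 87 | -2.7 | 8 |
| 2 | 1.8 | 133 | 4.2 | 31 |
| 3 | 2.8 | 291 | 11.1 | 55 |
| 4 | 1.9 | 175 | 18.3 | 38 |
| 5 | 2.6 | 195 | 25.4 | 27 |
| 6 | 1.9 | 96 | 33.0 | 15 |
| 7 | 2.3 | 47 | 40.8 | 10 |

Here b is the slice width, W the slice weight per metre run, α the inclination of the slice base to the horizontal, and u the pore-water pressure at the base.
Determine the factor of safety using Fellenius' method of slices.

Ordinary method of slices: FS = Σ[c'·Δl_i + (W_i cosα_i − u_i·Δl_i)·tanφ'] / Σ W_i sinα_i, with Δl_i = b_i / cosα_i.
Slice 1: Δl = 2.9/cos(-2.7°) = 2.903 m; N'_1 = 87·cos(-2.7°) − 8·2.903 = 63.7; c'Δl = 1.45; W sinα = -4.1
Slice 2: Δl = 1.8/cos4.2° = 1.805 m; N'_2 = 133·cos4.2° − 31·1.805 = 76.7; c'Δl = 0.90; W sinα = 9.7
Slice 3: Δl = 2.8/cos11.1° = 2.853 m; N'_3 = 291·cos11.1° − 55·2.853 = 128.6; c'Δl = 1.43; W sinα = 56.0
Slice 4: Δl = 1.9/cos18.3° = 2.001 m; N'_4 = 175·cos18.3° − 38·2.001 = 90.1; c'Δl = 1.00; W sinα = 54.9
Slice 5: Δl = 2.6/cos25.4° = 2.878 m; N'_5 = 195·cos25.4° − 27·2.878 = 98.4; c'Δl = 1.44; W sinα = 83.6
Slice 6: Δl = 1.9/cos33.0° = 2.265 m; N'_6 = 96·cos33.0° − 15·2.265 = 46.5; c'Δl = 1.13; W sinα = 52.3
Slice 7: Δl = 2.3/cos40.8° = 3.038 m; N'_7 = 47·cos40.8° − 10·3.038 = 5.2; c'Δl = 1.52; W sinα = 30.7
Σc'Δl = 8.9 kN/m; ΣN' = 509.3 kN/m; ΣW sinα = 283.3 kN/m
Resisting = 8.9 + 509.3·tan31.1° = 8.9 + 307.2 = 316.1 kN/m
FS = 316.1 / 283.3 = 1.116

FS = 1.12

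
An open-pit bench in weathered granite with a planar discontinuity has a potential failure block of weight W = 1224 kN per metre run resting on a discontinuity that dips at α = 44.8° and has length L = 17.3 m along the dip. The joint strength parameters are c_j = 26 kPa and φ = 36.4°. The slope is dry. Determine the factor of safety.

FS = 1.26

Resolving the block weight along and normal to the plane and applying the Mohr–Coulomb strength on the joint:
N' = W cosα = 1224·cos44.8° = 868.5 kN/m
Driving force T = W sinα = 1224·sin44.8° = 862.5 kN/m
Resisting force R = c_j·L + N'·tanφ = 26·17.3 + 868.5·tan36.4° = 449.8 + 640.3 = 1090.1 kN/m
FS = R / T = 1090.1 / 862.5 = 1.264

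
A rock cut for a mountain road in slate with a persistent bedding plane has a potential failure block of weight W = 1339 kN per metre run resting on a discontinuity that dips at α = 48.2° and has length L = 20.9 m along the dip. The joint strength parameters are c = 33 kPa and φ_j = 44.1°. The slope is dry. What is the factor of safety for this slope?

FS = 1.56

Resolving the block weight along and normal to the plane and applying the Mohr–Coulomb strength on the joint:
N' = W cosα = 1339·cos48.2° = 892.5 kN/m
Driving force T = W sinα = 1339·sin48.2° = 998.2 kN/m
Resisting force R = c·L + N'·tanφ_j = 33·20.9 + 892.5·tan44.1° = 689.7 + 864.9 = 1554.6 kN/m
FS = R / T = 1554.6 / 998.2 = 1.557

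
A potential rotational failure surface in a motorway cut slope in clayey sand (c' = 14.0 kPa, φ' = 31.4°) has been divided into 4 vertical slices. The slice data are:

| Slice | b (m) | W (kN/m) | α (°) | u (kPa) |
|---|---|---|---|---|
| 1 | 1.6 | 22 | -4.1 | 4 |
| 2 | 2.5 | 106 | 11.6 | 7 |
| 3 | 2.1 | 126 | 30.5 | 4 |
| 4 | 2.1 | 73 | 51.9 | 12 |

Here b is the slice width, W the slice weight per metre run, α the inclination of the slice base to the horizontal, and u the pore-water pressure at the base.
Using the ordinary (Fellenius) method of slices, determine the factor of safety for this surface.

Ordinary method of slices: FS = Σ[c'·Δl_i + (W_i cosα_i − u_i·Δl_i)·tanφ'] / Σ W_i sinα_i, with Δl_i = b_i / cosα_i.
Slice 1: Δl = 1.6/cos(-4.1°) = 1.604 m; N'_1 = 22·cos(-4.1°) − 4·1.604 = 15.5; c'Δl = 22.46; W sinα = -1.6
Slice 2: Δl = 2.5/cos11.6° = 2.552 m; N'_2 = 106·cos11.6° − 7·2.552 = 86.0; c'Δl = 35.73; W sinα = 21.3
Slice 3: Δl = 2.1/cos30.5° = 2.437 m; N'_3 = 126·cos30.5° − 4·2.437 = 98.8; c'Δl = 34.12; W sinα = 63.9
Slice 4: Δl = 2.1/cos51.9° = 3.403 m; N'_4 = 73·cos51.9° − 12·3.403 = 4.2; c'Δl = 47.65; W sinα = 57.4
Σc'Δl = 140.0 kN/m; ΣN' = 204.5 kN/m; ΣW sinα = 141.1 kN/m
Resisting = 140.0 + 204.5·tan31.4° = 140.0 + 124.8 = 264.8 kN/m
FS = 264.8 / 141.1 = 1.876

FS = 1.88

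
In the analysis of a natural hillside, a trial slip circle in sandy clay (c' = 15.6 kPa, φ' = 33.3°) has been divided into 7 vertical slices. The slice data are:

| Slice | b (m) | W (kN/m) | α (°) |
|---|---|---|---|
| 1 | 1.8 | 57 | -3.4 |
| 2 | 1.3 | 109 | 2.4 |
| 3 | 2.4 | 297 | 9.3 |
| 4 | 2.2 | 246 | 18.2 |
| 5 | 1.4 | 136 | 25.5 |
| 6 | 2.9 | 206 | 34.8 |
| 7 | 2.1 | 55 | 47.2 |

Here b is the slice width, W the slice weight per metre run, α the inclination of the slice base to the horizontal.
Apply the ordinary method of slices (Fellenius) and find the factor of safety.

FS = 2.69

Ordinary method of slices: FS = Σ[c'·Δl_i + (W_i cosα_i)·tanφ'] / Σ W_i sinα_i, with Δl_i = b_i / cosα_i.
Slice 1: Δl = 1.8/cos(-3.4°) = 1.803 m; N'_1 = 57·cos(-3.4°) = 56.9; c'Δl = 28.13; W sinα = -3.4
Slice 2: Δl = 1.3/cos2.4° = 1.301 m; N'_2 = 109·cos2.4° = 108.9; c'Δl = 20.30; W sinα = 4.6
Slice 3: Δl = 2.4/cos9.3° = 2.432 m; N'_3 = 297·cos9.3° = 293.1; c'Δl = 37.94; W sinα = 48.0
Slice 4: Δl = 2.2/cos18.2° = 2.316 m; N'_4 = 246·cos18.2° = 233.7; c'Δl = 36.13; W sinα = 76.8
Slice 5: Δl = 1.4/cos25.5° = 1.551 m; N'_5 = 136·cos25.5° = 122.8; c'Δl = 24.20; W sinα = 58.5
Slice 6: Δl = 2.9/cos34.8° = 3.532 m; N'_6 = 206·cos34.8° = 169.2; c'Δl = 55.09; W sinα = 117.6
Slice 7: Δl = 2.1/cos47.2° = 3.091 m; N'_7 = 55·cos47.2° = 37.4; c'Δl = 48.22; W sinα = 40.4
Σc'Δl = 250.0 kN/m; ΣN' = 1021.9 kN/m; ΣW sinα = 342.5 kN/m
Resisting = 250.0 + 1021.9·tan33.3° = 250.0 + 671.2 = 921.2 kN/m
FS = 921.2 / 342.5 = 2.690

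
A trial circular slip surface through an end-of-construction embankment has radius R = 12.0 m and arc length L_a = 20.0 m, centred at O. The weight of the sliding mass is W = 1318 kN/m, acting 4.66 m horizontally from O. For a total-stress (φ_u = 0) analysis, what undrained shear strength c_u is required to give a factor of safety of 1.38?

c_u = 35.3 kPa

FS = c_u·L_a·R / (W·d), so c_u = FS·W·d / (L_a·R).
c_u = 1.38·1318·4.66 / (20.00·12.0) = 8475.8 / 240.00 = 35.32 kPa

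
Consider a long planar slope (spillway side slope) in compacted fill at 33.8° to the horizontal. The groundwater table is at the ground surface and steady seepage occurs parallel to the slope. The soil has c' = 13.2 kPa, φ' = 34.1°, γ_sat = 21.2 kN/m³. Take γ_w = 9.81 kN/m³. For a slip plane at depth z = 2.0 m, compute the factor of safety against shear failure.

FS = 1.22

With seepage parallel to the slope and the water table at the surface, the effective normal stress on the slip plane uses the buoyant unit weight γ' = γ_sat − γ_w while the driving shear stress uses γ_sat:
FS = [c' + γ' z cos²β tanφ'] / [γ_sat z sinβ cosβ]
γ' = 21.2 − 9.81 = 11.39 kN/m³
Numerator = 13.2 + 11.39·2.0·cos²33.8°·tan34.1° = 13.2 + 11.39·2.0·0.6905·0.6771 = 23.850 kPa
Denominator = 21.2·2.0·sin33.8°·cos33.8° = 21.2·2.0·0.5563·0.8310 = 19.600 kPa
FS = 23.850 / 19.600 = 1.217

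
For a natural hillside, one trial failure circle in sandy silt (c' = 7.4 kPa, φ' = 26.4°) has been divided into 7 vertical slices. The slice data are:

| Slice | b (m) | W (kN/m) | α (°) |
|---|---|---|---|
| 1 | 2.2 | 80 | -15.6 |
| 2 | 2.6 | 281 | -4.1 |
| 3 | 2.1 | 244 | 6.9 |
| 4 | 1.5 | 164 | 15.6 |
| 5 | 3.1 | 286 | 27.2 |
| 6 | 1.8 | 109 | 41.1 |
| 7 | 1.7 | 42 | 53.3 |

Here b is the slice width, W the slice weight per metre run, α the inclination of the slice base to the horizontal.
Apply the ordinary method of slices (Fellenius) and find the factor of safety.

FS = 2.55

Ordinary method of slices: FS = Σ[c'·Δl_i + (W_i cosα_i)·tanφ'] / Σ W_i sinα_i, with Δl_i = b_i / cosα_i.
Slice 1: Δl = 2.2/cos(-15.6°) = 2.284 m; N'_1 = 80·cos(-15.6°) = 77.1; c'Δl = 16.90; W sinα = -21.5
Slice 2: Δl = 2.6/cos(-4.1°) = 2.607 m; N'_2 = 281·cos(-4.1°) = 280.3; c'Δl = 19.29; W sinα = -20.1
Slice 3: Δl = 2.1/cos6.9° = 2.115 m; N'_3 = 244·cos6.9° = 242.2; c'Δl = 15.65; W sinα = 29.3
Slice 4: Δl = 1.5/cos15.6° = 1.557 m; N'_4 = 164·cos15.6° = 158.0; c'Δl = 11.52; W sinα = 44.1
Slice 5: Δl = 3.1/cos27.2° = 3.485 m; N'_5 = 286·cos27.2° = 254.4; c'Δl = 25.79; W sinα = 130.7
Slice 6: Δl = 1.8/cos41.1° = 2.389 m; N'_6 = 109·cos41.1° = 82.1; c'Δl = 17.68; W sinα = 71.7
Slice 7: Δl = 1.7/cos53.3° = 2.845 m; N'_7 = 42·cos53.3° = 25.1; c'Δl = 21.05; W sinα = 33.7
Σc'Δl = 127.9 kN/m; ΣN' = 1119.1 kN/m; ΣW sinα = 267.9 kN/m
Resisting = 127.9 + 1119.1·tan26.4° = 127.9 + 555.5 = 683.4 kN/m
FS = 683.4 / 267.9 = 2.551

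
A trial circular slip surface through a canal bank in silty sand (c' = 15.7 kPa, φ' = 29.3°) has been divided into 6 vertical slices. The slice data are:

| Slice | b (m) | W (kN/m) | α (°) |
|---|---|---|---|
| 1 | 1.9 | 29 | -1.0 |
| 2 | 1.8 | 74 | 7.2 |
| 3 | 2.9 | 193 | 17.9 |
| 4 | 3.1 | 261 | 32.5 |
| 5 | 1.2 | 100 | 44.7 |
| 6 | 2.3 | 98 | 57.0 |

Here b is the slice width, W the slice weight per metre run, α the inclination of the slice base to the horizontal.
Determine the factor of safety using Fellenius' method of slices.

FS = 1.69

Ordinary method of slices: FS = Σ[c'·Δl_i + (W_i cosα_i)·tanφ'] / Σ W_i sinα_i, with Δl_i = b_i / cosα_i.
Slice 1: Δl = 1.9/cos(-1.0°) = 1.900 m; N'_1 = 29·cos(-1.0°) = 29.0; c'Δl = 29.83; W sinα = -0.5
Slice 2: Δl = 1.8/cos7.2° = 1.814 m; N'_2 = 74·cos7.2° = 73.4; c'Δl = 28.48; W sinα = 9.3
Slice 3: Δl = 2.9/cos17.9° = 3.048 m; N'_3 = 193·cos17.9° = 183.7; c'Δl = 47.85; W sinα = 59.3
Slice 4: Δl = 3.1/cos32.5° = 3.676 m; N'_4 = 261·cos32.5° = 220.1; c'Δl = 57.71; W sinα = 140.2
Slice 5: Δl = 1.2/cos44.7° = 1.688 m; N'_5 = 100·cos44.7° = 71.1; c'Δl = 26.51; W sinα = 70.3
Slice 6: Δl = 2.3/cos57.0° = 4.223 m; N'_6 = 98·cos57.0° = 53.4; c'Δl = 66.30; W sinα = 82.2
Σc'Δl = 256.7 kN/m; ΣN' = 630.6 kN/m; ΣW sinα = 360.9 kN/m
Resisting = 256.7 + 630.6·tan29.3° = 256.7 + 353.9 = 610.6 kN/m
FS = 610.6 / 360.9 = 1.692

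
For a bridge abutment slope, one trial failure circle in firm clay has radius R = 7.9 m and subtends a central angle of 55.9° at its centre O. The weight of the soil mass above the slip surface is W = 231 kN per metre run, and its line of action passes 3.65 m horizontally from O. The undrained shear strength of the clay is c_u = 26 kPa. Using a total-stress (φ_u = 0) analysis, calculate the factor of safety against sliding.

FS = 1.88

Taking moments about the centre O, the resisting moment is provided by the undrained shear strength acting along the arc:
Arc length L_a = R·θ = 7.9·(55.9°·π/180) = 7.9·0.9756 = 7.71 m
M_R = c_u·L_a·R = 26·7.71·7.9 = 1583.1 kN·m/m
M_D = W·d = 231·3.65 = 843.1 kN·m/m
FS = M_R / M_D = 1583.1 / 843.1 = 1.878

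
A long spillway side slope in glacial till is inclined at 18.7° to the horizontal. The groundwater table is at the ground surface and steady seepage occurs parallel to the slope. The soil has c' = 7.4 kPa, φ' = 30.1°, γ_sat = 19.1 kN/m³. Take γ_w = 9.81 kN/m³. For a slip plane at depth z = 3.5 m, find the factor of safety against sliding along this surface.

FS = 1.20

With seepage parallel to the slope and the water table at the surface, the effective normal stress on the slip plane uses the buoyant unit weight γ' = γ_sat − γ_w while the driving shear stress uses γ_sat:
FS = [c' + γ' z cos²β tanφ'] / [γ_sat z sinβ cosβ]
γ' = 19.1 − 9.81 = 9.29 kN/m³
Numerator = 7.4 + 9.29·3.5·cos²18.7°·tan30.1° = 7.4 + 9.29·3.5·0.8972·0.5797 = 24.311 kPa
Denominator = 19.1·3.5·sin18.7°·cos18.7° = 19.1·3.5·0.3206·0.9472 = 20.302 kPa
FS = 24.311 / 20.302 = 1.197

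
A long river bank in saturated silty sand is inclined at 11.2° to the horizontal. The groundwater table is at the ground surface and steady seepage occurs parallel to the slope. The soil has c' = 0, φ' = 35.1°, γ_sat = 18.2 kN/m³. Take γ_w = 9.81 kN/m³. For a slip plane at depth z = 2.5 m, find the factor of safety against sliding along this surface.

FS = 1.64

With seepage parallel to the slope and the water table at the surface, the effective normal stress on the slip plane uses the buoyant unit weight γ' = γ_sat − γ_w while the driving shear stress uses γ_sat:
FS = [c' + γ' z cos²β tanφ'] / [γ_sat z sinβ cosβ]
(For c' = 0 this reduces to FS = (γ'/γ_sat)·tanφ'/tanβ.)
γ' = 18.2 − 9.81 = 8.39 kN/m³
Numerator = 0.0 + 8.39·2.5·cos²11.2°·tan35.1° = 0.0 + 8.39·2.5·0.9623·0.7028 = 14.185 kPa
Denominator = 18.2·2.5·sin11.2°·cos11.2° = 18.2·2.5·0.1942·0.9810 = 8.669 kPa
FS = 14.185 / 8.669 = 1.636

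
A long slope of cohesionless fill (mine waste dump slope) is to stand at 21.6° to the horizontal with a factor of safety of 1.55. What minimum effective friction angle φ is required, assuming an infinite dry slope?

FS = tanφ/tanβ ⇒ tanφ = FS · tanβ = 1.55 · tan21.6° = 0.6137
φ = arctan(0.6137) = 31.54°

φ = 31.5°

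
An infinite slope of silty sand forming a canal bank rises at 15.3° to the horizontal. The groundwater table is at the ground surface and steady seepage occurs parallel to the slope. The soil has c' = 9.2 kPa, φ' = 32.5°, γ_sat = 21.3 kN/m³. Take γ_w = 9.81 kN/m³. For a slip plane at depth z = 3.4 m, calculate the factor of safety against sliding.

With seepage parallel to the slope and the water table at the surface, the effective normal stress on the slip plane uses the buoyant unit weight γ' = γ_sat − γ_w while the driving shear stress uses γ_sat:
FS = [c' + γ' z cos²β tanφ'] / [γ_sat z sinβ cosβ]
γ' = 21.3 − 9.81 = 11.49 kN/m³
Numerator = 9.2 + 11.49·3.4·cos²15.3°·tan32.5° = 9.2 + 11.49·3.4·0.9304·0.6371 = 32.355 kPa
Denominator = 21.3·3.4·sin15.3°·cos15.3° = 21.3·3.4·0.2639·0.9646 = 18.432 kPa
FS = 32.355 / 18.432 = 1.755

FS = 1.76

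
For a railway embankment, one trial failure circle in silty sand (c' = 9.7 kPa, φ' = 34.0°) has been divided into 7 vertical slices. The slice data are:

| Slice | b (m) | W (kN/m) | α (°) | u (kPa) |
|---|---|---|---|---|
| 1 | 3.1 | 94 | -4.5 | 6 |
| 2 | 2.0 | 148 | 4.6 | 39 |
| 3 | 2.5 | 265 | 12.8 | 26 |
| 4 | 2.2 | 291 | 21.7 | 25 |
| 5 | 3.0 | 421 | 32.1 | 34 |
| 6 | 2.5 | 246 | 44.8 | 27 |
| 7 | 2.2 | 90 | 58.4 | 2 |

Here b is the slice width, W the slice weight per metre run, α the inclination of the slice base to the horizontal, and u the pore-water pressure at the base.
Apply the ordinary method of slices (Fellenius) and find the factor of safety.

Ordinary method of slices: FS = Σ[c'·Δl_i + (W_i cosα_i − u_i·Δl_i)·tanφ'] / Σ W_i sinα_i, with Δl_i = b_i / cosα_i.
Slice 1: Δl = 3.1/cos(-4.5°) = 3.110 m; N'_1 = 94·cos(-4.5°) − 6·3.110 = 75.1; c'Δl = 30.16; W sinα = -7.4
Slice 2: Δl = 2.0/cos4.6° = 2.006 m; N'_2 = 148·cos4.6° − 39·2.006 = 69.3; c'Δl = 19.46; W sinα = 11.9
Slice 3: Δl = 2.5/cos12.8° = 2.564 m; N'_3 = 265·cos12.8° − 26·2.564 = 191.8; c'Δl = 24.87; W sinα = 58.7
Slice 4: Δl = 2.2/cos21.7° = 2.368 m; N'_4 = 291·cos21.7° − 25·2.368 = 211.2; c'Δl = 22.97; W sinα = 107.6
Slice 5: Δl = 3.0/cos32.1° = 3.541 m; N'_5 = 421·cos32.1° − 34·3.541 = 236.2; c'Δl = 34.35; W sinα = 223.7
Slice 6: Δl = 2.5/cos44.8° = 3.523 m; N'_6 = 246·cos44.8° − 27·3.523 = 79.4; c'Δl = 34.18; W sinα = 173.3
Slice 7: Δl = 2.2/cos58.4° = 4.199 m; N'_7 = 90·cos58.4° − 2·4.199 = 38.8; c'Δl = 40.73; W sinα = 76.7
Σc'Δl = 206.7 kN/m; ΣN' = 901.7 kN/m; ΣW sinα = 644.5 kN/m
Resisting = 206.7 + 901.7·tan34.0° = 206.7 + 608.2 = 814.9 kN/m
FS = 814.9 / 644.5 = 1.264

FS = 1.26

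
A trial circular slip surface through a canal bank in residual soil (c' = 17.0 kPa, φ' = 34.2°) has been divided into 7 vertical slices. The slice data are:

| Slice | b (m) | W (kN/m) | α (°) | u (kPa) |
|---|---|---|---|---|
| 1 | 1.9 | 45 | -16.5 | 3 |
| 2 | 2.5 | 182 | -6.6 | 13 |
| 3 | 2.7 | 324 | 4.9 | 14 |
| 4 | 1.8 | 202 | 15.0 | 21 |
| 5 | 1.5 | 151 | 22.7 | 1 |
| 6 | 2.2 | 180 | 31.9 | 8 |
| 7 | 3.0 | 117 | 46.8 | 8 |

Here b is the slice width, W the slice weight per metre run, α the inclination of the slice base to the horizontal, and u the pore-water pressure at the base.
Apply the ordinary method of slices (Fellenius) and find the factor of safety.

Ordinary method of slices: FS = Σ[c'·Δl_i + (W_i cosα_i − u_i·Δl_i)·tanφ'] / Σ W_i sinα_i, with Δl_i = b_i / cosα_i.
Slice 1: Δl = 1.9/cos(-16.5°) = 1.982 m; N'_1 = 45·cos(-16.5°) − 3·1.982 = 37.2; c'Δl = 33.69; W sinα = -12.8
Slice 2: Δl = 2.5/cos(-6.6°) = 2.517 m; N'_2 = 182·cos(-6.6°) − 13·2.517 = 148.1; c'Δl = 42.78; W sinα = -20.9
Slice 3: Δl = 2.7/cos4.9° = 2.710 m; N'_3 = 324·cos4.9° − 14·2.710 = 284.9; c'Δl = 46.07; W sinα = 27.7
Slice 4: Δl = 1.8/cos15.0° = 1.863 m; N'_4 = 202·cos15.0° − 21·1.863 = 156.0; c'Δl = 31.68; W sinα = 52.3
Slice 5: Δl = 1.5/cos22.7° = 1.626 m; N'_5 = 151·cos22.7° − 1·1.626 = 137.7; c'Δl = 27.64; W sinα = 58.3
Slice 6: Δl = 2.2/cos31.9° = 2.591 m; N'_6 = 180·cos31.9° − 8·2.591 = 132.1; c'Δl = 44.05; W sinα = 95.1
Slice 7: Δl = 3.0/cos46.8° = 4.382 m; N'_7 = 117·cos46.8° − 8·4.382 = 45.0; c'Δl = 74.50; W sinα = 85.3
Σc'Δl = 300.4 kN/m; ΣN' = 940.9 kN/m; ΣW sinα = 284.9 kN/m
Resisting = 300.4 + 940.9·tan34.2° = 300.4 + 639.5 = 939.9 kN/m
FS = 939.9 / 284.9 = 3.299

FS = 3.30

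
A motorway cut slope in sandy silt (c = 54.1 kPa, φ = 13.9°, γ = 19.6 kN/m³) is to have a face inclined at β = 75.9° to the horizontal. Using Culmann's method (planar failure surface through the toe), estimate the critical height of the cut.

Culmann's analysis gives the critical failure plane at α_cr = (β + φ)/2 = (75.9 + 13.9)/2 = 44.9°, and the critical height
H_c = (4c/γ) · sinβ cosφ / [1 − cos(β − φ)]
    = (4·54.1/19.6) · sin75.9°·cos13.9° / [1 − cos(62.0°)]
    = 11.041 · 0.9699·0.9707 / [1 − 0.4695]
    = 11.041 · 0.9415 / 0.5305
    = 19.59 m

H_c = 19.59 m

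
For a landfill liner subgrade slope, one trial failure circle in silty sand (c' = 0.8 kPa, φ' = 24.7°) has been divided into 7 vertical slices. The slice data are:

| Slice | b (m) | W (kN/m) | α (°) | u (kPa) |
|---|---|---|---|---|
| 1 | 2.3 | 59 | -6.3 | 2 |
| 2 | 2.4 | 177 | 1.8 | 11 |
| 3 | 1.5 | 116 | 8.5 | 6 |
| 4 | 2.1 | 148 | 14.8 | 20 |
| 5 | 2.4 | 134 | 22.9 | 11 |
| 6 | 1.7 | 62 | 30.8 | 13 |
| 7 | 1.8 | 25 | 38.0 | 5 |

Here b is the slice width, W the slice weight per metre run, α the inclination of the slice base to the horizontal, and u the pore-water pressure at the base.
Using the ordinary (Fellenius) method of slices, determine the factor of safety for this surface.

Ordinary method of slices: FS = Σ[c'·Δl_i + (W_i cosα_i − u_i·Δl_i)·tanφ'] / Σ W_i sinα_i, with Δl_i = b_i / cosα_i.
Slice 1: Δl = 2.3/cos(-6.3°) = 2.314 m; N'_1 = 59·cos(-6.3°) − 2·2.314 = 54.0; c'Δl = 1.85; W sinα = -6.5
Slice 2: Δl = 2.4/cos1.8° = 2.401 m; N'_2 = 177·cos1.8° − 11·2.401 = 150.5; c'Δl = 1.92; W sinα = 5.6
Slice 3: Δl = 1.5/cos8.5° = 1.517 m; N'_3 = 116·cos8.5° − 6·1.517 = 105.6; c'Δl = 1.21; W sinα = 17.1
Slice 4: Δl = 2.1/cos14.8° = 2.172 m; N'_4 = 148·cos14.8° − 20·2.172 = 99.6; c'Δl = 1.74; W sinα = 37.8
Slice 5: Δl = 2.4/cos22.9° = 2.605 m; N'_5 = 134·cos22.9° − 11·2.605 = 94.8; c'Δl = 2.08; W sinα = 52.1
Slice 6: Δl = 1.7/cos30.8° = 1.979 m; N'_6 = 62·cos30.8° − 13·1.979 = 27.5; c'Δl = 1.58; W sinα = 31.7
Slice 7: Δl = 1.8/cos38.0° = 2.284 m; N'_7 = 25·cos38.0° − 5·2.284 = 8.3; c'Δl = 1.83; W sinα = 15.4
Σc'Δl = 12.2 kN/m; ΣN' = 540.4 kN/m; ΣW sinα = 153.3 kN/m
Resisting = 12.2 + 540.4·tan24.7° = 12.2 + 248.5 = 260.8 kN/m
FS = 260.8 / 153.3 = 1.701

FS = 1.70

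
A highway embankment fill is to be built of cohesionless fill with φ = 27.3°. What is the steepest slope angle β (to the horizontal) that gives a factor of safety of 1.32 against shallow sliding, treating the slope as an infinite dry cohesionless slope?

β = 21.4°

For an infinite dry cohesionless slope FS = tanφ/tanβ, so tanβ = tanφ / FS.
tanβ = tan27.3° / 1.32 = 0.5161 / 1.32 = 0.3910
β = arctan(0.3910) = 21.36°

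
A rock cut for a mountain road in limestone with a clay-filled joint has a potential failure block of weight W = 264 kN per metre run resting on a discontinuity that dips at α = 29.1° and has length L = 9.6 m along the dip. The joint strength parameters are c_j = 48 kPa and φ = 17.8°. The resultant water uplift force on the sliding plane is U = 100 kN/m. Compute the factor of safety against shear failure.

Resolving the block weight along and normal to the plane and applying the Mohr–Coulomb strength on the joint:
N' = W cosα − U = 264·cos29.1° − 100 = 130.7 kN/m
Driving force T = W sinα = 264·sin29.1° = 128.4 kN/m
Resisting force R = c_j·L + N'·tanφ = 48·9.6 + 130.7·tan17.8° = 460.8 + 42.0 = 502.8 kN/m
FS = R / T = 502.8 / 128.4 = 3.916

FS = 3.92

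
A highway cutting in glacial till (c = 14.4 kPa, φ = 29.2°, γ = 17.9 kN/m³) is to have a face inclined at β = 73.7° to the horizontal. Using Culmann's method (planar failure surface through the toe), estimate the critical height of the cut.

Culmann's analysis gives the critical failure plane at α_cr = (β + φ)/2 = (73.7 + 29.2)/2 = 51.5°, and the critical height
H_c = (4c/γ) · sinβ cosφ / [1 − cos(β − φ)]
    = (4·14.4/17.9) · sin73.7°·cos29.2° / [1 − cos(44.5°)]
    = 3.218 · 0.9598·0.8729 / [1 − 0.7133]
    = 3.218 · 0.8378 / 0.2867
    = 9.40 m

H_c = 9.40 m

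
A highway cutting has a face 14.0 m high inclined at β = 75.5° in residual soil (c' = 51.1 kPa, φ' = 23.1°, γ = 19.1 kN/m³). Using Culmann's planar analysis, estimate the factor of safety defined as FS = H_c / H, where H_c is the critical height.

FS = 1.75

H_c = (4c'/γ) · sinβ cosφ' / [1 − cos(β − φ')]
    = (4·51.1/19.1) · sin75.5°·cos23.1° / [1 − cos52.4°]
    = 10.702 · 0.8905 / 0.3899 = 24.44 m
FS = H_c / H = 24.44 / 14.0 = 1.746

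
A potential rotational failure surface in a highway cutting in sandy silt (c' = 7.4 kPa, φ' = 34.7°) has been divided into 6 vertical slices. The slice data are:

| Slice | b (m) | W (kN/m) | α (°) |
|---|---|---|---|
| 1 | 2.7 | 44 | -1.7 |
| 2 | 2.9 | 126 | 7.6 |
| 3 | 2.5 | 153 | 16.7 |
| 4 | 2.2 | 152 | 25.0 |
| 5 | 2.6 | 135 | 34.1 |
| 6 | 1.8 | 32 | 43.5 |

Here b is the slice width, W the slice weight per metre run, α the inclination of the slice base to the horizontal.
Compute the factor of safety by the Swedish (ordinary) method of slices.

FS = 2.39

Ordinary method of slices: FS = Σ[c'·Δl_i + (W_i cosα_i)·tanφ'] / Σ W_i sinα_i, with Δl_i = b_i / cosα_i.
Slice 1: Δl = 2.7/cos(-1.7°) = 2.701 m; N'_1 = 44·cos(-1.7°) = 44.0; c'Δl = 19.99; W sinα = -1.3
Slice 2: Δl = 2.9/cos7.6° = 2.926 m; N'_2 = 126·cos7.6° = 124.9; c'Δl = 21.65; W sinα = 16.7
Slice 3: Δl = 2.5/cos16.7° = 2.610 m; N'_3 = 153·cos16.7° = 146.5; c'Δl = 19.31; W sinα = 44.0
Slice 4: Δl = 2.2/cos25.0° = 2.427 m; N'_4 = 152·cos25.0° = 137.8; c'Δl = 17.96; W sinα = 64.2
Slice 5: Δl = 2.6/cos34.1° = 3.140 m; N'_5 = 135·cos34.1° = 111.8; c'Δl = 23.24; W sinα = 75.7
Slice 6: Δl = 1.8/cos43.5° = 2.481 m; N'_6 = 32·cos43.5° = 23.2; c'Δl = 18.36; W sinα = 22.0
Σc'Δl = 120.5 kN/m; ΣN' = 588.2 kN/m; ΣW sinα = 221.3 kN/m
Resisting = 120.5 + 588.2·tan34.7° = 120.5 + 407.3 = 527.8 kN/m
FS = 527.8 / 221.3 = 2.385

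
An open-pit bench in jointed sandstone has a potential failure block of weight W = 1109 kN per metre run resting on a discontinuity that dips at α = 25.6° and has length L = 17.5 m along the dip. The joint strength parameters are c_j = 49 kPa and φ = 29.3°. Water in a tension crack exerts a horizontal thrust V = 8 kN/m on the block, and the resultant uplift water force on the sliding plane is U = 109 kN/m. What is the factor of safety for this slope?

FS = 2.79

Resolving the block weight along and normal to the plane and applying the Mohr–Coulomb strength on the joint:
N' = W cosα − U − V sinα = 1109·cos25.6° − 109 − 8·sin25.6° = 887.7 kN/m
Driving force T = W sinα + V cosα = 1109·sin25.6° + 8·cos25.6° = 486.4 kN/m
Resisting force R = c_j·L + N'·tanφ = 49·17.5 + 887.7·tan29.3° = 857.5 + 498.1 = 1355.6 kN/m
FS = R / T = 1355.6 / 486.4 = 2.787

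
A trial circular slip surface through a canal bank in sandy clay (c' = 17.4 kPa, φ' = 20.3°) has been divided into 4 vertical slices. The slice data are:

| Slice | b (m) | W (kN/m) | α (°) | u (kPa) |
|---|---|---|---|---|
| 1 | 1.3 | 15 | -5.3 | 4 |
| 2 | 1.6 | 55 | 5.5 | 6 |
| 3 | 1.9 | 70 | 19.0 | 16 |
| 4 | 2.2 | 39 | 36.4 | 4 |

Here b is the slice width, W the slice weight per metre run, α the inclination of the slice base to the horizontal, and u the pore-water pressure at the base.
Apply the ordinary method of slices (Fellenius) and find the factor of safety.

FS = 3.49

Ordinary method of slices: FS = Σ[c'·Δl_i + (W_i cosα_i − u_i·Δl_i)·tanφ'] / Σ W_i sinα_i, with Δl_i = b_i / cosα_i.
Slice 1: Δl = 1.3/cos(-5.3°) = 1.306 m; N'_1 = 15·cos(-5.3°) − 4·1.306 = 9.7; c'Δl = 22.72; W sinα = -1.4
Slice 2: Δl = 1.6/cos5.5° = 1.607 m; N'_2 = 55·cos5.5° − 6·1.607 = 45.1; c'Δl = 27.97; W sinα = 5.3
Slice 3: Δl = 1.9/cos19.0° = 2.009 m; N'_3 = 70·cos19.0° − 16·2.009 = 34.0; c'Δl = 34.96; W sinα = 22.8
Slice 4: Δl = 2.2/cos36.4° = 2.733 m; N'_4 = 39·cos36.4° − 4·2.733 = 20.5; c'Δl = 47.56; W sinα = 23.1
Σc'Δl = 133.2 kN/m; ΣN' = 109.3 kN/m; ΣW sinα = 49.8 kN/m
Resisting = 133.2 + 109.3·tan20.3° = 133.2 + 40.4 = 173.6 kN/m
FS = 173.6 / 49.8 = 3.485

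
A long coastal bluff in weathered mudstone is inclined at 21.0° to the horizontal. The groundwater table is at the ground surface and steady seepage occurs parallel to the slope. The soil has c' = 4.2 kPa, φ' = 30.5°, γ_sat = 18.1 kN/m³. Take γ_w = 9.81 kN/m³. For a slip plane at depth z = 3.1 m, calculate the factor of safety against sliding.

With seepage parallel to the slope and the water table at the surface, the effective normal stress on the slip plane uses the buoyant unit weight γ' = γ_sat − γ_w while the driving shear stress uses γ_sat:
FS = [c' + γ' z cos²β tanφ'] / [γ_sat z sinβ cosβ]
γ' = 18.1 − 9.81 = 8.29 kN/m³
Numerator = 4.2 + 8.29·3.1·cos²21.0°·tan30.5° = 4.2 + 8.29·3.1·0.8716·0.5890 = 17.394 kPa
Denominator = 18.1·3.1·sin21.0°·cos21.0° = 18.1·3.1·0.3584·0.9336 = 18.772 kPa
FS = 17.394 / 18.772 = 0.927

FS = 0.93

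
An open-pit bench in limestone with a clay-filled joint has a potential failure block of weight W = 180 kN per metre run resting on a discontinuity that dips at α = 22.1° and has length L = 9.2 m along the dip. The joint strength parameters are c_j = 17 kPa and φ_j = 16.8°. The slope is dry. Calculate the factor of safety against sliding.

FS = 3.05

Resolving the block weight along and normal to the plane and applying the Mohr–Coulomb strength on the joint:
N' = W cosα = 180·cos22.1° = 166.8 kN/m
Driving force T = W sinα = 180·sin22.1° = 67.7 kN/m
Resisting force R = c_j·L + N'·tanφ_j = 17·9.2 + 166.8·tan16.8° = 156.4 + 50.4 = 206.8 kN/m
FS = R / T = 206.8 / 67.7 = 3.053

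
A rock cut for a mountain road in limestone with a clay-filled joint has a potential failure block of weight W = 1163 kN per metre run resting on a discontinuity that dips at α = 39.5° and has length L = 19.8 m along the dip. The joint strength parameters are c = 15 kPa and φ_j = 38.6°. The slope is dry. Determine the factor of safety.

FS = 1.37

Resolving the block weight along and normal to the plane and applying the Mohr–Coulomb strength on the joint:
N' = W cosα = 1163·cos39.5° = 897.4 kN/m
Driving force T = W sinα = 1163·sin39.5° = 739.8 kN/m
Resisting force R = c·L + N'·tanφ_j = 15·19.8 + 897.4·tan38.6° = 297.0 + 716.4 = 1013.4 kN/m
FS = R / T = 1013.4 / 739.8 = 1.370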